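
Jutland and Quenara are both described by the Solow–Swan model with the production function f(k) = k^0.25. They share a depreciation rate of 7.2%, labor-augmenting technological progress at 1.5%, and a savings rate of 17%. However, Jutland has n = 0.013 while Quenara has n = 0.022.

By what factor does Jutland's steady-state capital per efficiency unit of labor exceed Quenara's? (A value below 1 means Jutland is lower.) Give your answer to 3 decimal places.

k*_J / k*_Q ≈ 1.122

Steady-state k* = [s/(n + g + δ)]^(1/(1−α)), so the ratio is [ (s_J/(n + g + δ)_J) / (s_Q/(n + g + δ)_Q) ]^1.3333.
s_J/(n + g + δ)_J = 0.17/0.100 = 1.7000; s_Q/(n + g + δ)_Q = 0.17/0.109 = 1.5596.
Ratio = (1.7000/1.5596)^1.3333 = 1.0900^1.3333 ≈ 1.1218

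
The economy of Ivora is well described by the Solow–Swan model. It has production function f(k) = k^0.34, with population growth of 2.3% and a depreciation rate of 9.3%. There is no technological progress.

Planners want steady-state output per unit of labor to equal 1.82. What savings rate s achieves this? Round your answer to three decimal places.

In steady state, investment equals break-even investment: s·k^α = (n + δ)·k.
Since y* = [s/(n + δ)]^(α/(1−α)), we have s/(n + δ) = (y*)^((1−α)/α) = 1.82^1.9412 = 3.1978.
Therefore s = 3.1978 × (n + δ) = 3.1978 × 0.116 = 0.3709.

s ≈ 0.371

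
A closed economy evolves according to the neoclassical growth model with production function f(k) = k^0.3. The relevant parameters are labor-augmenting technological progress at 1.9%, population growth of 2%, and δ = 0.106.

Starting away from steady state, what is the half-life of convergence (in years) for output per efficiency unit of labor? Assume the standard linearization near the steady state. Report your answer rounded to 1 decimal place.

t_½ ≈ 6.8 years

Near the steady state the convergence rate is λ = (1 − α)(n + g + δ).
λ = (1 − 0.3) × 0.145 = 0.7 × 0.145 = 0.1015
Half-life = ln 2 / λ = 0.6931 / 0.1015 ≈ 6.83 years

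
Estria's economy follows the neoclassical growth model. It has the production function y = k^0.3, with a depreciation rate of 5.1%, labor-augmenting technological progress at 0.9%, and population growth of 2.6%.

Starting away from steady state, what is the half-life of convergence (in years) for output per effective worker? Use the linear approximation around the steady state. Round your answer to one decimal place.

Near the steady state the convergence rate is λ = (1 − α)(n + g + δ).
λ = (1 − 0.3) × 0.086 = 0.7 × 0.086 = 0.0602
Half-life = ln 2 / λ = 0.6931 / 0.0602 ≈ 11.51 years

t_½ ≈ 11.5 years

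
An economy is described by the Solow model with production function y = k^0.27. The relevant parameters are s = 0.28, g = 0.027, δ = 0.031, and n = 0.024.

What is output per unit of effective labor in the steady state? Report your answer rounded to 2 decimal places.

Steady state requires s·f(k) = (n + g + δ)·k, i.e. s·k^α = (n + g + δ)·k.
Rearranging, k^(1−α) = s / (n + g + δ).
k^0.73 = 0.28 / (0.024 + 0.027 + 0.031) = 0.28 / 0.082 = 3.4146
k* = 3.4146^(1/0.73) ≈ 5.3778
y* = (k*)^α = 5.3778^0.27 ≈ 1.5749

y* = 1.57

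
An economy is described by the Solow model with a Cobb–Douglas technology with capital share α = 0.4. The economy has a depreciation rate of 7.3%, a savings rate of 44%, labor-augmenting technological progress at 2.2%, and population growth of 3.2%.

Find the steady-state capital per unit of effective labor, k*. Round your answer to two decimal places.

In steady state, investment equals break-even investment: s·k^α = (n + g + δ)·k.
Dividing both sides by k: k^(1−α) = s / (n + g + δ).
k^0.6 = 0.44 / (0.032 + 0.022 + 0.073) = 0.44 / 0.127 = 3.4646
k* = 3.4646^(1/0.6) ≈ 7.9327

k* = 7.93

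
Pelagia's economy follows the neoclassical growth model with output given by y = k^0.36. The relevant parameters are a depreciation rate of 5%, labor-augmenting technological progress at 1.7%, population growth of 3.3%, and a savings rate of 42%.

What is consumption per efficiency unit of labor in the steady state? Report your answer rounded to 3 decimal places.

At the steady state, Δk = 0, so s·k^α = (n + g + δ)·k.
Dividing both sides by k: k^(1−α) = s / (n + g + δ).
k^0.64 = 0.42 / (0.033 + 0.017 + 0.050) = 0.42 / 0.100 = 4.2000
k* = 4.2000^(1/0.64) ≈ 9.4151
y* = (k*)^α = 9.4151^0.36 ≈ 2.2417
c* = (1 − s)·y* = (1 − 0.42) × 2.2417 ≈ 1.3002

c* = 1.300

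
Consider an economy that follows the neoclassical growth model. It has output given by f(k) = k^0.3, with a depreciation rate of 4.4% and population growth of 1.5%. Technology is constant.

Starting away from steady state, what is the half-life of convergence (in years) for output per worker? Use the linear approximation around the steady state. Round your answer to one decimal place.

half-life ≈ 16.8 years

Near the steady state the convergence rate is λ = (1 − α)(n + δ).
λ = (1 − 0.3) × 0.059 = 0.7 × 0.059 = 0.0413
Half-life = ln 2 / λ = 0.6931 / 0.0413 ≈ 16.78 years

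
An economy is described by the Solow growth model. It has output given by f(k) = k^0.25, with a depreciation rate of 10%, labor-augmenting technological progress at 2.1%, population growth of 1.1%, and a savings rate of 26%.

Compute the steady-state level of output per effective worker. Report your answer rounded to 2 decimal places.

y* ≈ 1.25

In steady state, investment equals break-even investment: s·k^α = (n + g + δ)·k.
Dividing both sides by k: k^(1−α) = s / (n + g + δ).
k^0.75 = 0.26 / (0.011 + 0.021 + 0.100) = 0.26 / 0.132 = 1.9697
k* = 1.9697^(1/0.75) ≈ 2.4691
y* = (k*)^α = 2.4691^0.25 ≈ 1.2535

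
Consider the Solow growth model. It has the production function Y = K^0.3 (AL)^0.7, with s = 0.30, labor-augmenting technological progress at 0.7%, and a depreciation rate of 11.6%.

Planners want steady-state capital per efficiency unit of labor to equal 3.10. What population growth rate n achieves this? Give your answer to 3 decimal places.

At the steady state, Δk = 0, so s·k^α = (n + g + δ)·k.
So s / (n + g + δ) = (k*)^(1−α) = 3.10^0.7 = 2.2078.
Therefore n + g + δ = s / 2.2078 = 0.30 / 2.2078 = 0.1359, so n = 0.1359 − 0.123 = 0.0129.

n ≈ 0.013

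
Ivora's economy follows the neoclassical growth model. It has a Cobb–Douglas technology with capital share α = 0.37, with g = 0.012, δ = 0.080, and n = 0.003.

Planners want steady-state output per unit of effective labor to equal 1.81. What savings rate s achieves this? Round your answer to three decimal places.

At the steady state, Δk = 0, so s·k^α = (n + g + δ)·k.
Since y* = [s/(n + g + δ)]^(α/(1−α)), we have s/(n + g + δ) = (y*)^((1−α)/α) = 1.81^1.7027 = 2.7463.
Therefore s = 2.7463 × (n + g + δ) = 2.7463 × 0.095 = 0.2609.

s ≈ 0.261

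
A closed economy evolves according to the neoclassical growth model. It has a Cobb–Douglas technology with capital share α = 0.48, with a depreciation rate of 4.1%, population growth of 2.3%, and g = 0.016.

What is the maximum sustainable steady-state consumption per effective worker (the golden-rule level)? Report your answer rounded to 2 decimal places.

At the golden rule, f'(k) = n + g + δ, so α·k^(α−1) = n + g + δ and k_gold = (α/(n + g + δ))^(1/(1−α)).
k_gold = (0.48/0.080)^(1/0.52) = 6.0000^1.9231 ≈ 31.3663
c_gold = f(k_gold) − (n + g + δ)·k_gold = 5.2276 − 0.080×31.3663 ≈ 2.7183

c_gold ≈ 2.72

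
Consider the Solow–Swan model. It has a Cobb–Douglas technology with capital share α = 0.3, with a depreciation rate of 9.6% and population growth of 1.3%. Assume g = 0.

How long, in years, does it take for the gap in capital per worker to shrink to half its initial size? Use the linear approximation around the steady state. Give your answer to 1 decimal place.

Near the steady state the convergence rate is λ = (1 − α)(n + δ).
λ = (1 − 0.3) × 0.109 = 0.7 × 0.109 = 0.0763
Half-life = ln 2 / λ = 0.6931 / 0.0763 ≈ 9.08 years

t_½ ≈ 9.1 years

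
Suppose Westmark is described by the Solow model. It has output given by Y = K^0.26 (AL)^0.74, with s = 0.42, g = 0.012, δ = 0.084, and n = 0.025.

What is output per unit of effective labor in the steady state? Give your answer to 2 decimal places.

y* ≈ 1.55

At the steady state, Δk = 0, so s·k^α = (n + g + δ)·k.
Rearranging, k^(1−α) = s / (n + g + δ).
k^0.74 = 0.42 / (0.025 + 0.012 + 0.084) = 0.42 / 0.121 = 3.4711
k* = 3.4711^(1/0.74) ≈ 5.3748
y* = (k*)^α = 5.3748^0.26 ≈ 1.5484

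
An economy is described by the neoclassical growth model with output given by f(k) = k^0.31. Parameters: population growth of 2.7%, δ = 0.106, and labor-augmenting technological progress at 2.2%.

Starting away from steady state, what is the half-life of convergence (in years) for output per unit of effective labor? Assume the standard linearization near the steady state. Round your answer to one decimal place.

Near the steady state the convergence rate is λ = (1 − α)(n + g + δ).
λ = (1 − 0.31) × 0.155 = 0.69 × 0.155 = 0.10695
Half-life = ln 2 / λ = 0.6931 / 0.10695 ≈ 6.48 years

about 6.5 years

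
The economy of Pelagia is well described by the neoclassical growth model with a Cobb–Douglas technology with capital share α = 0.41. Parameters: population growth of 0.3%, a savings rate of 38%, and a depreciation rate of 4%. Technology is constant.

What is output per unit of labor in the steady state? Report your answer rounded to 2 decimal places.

In steady state, investment equals break-even investment: s·k^α = (n + δ)·k.
Rearranging, k^(1−α) = s / (n + δ).
k^0.59 = 0.38 / (0.003 + 0.040) = 0.38 / 0.043 = 8.8372
k* = 8.8372^(1/0.59) ≈ 40.1720
y* = (k*)^α = 40.1720^0.41 ≈ 4.5458

y* = 4.55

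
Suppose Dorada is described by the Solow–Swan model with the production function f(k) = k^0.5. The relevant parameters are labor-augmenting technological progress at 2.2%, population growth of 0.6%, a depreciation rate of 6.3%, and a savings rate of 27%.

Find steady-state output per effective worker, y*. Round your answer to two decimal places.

y* ≈ 2.97

Steady state requires s·f(k) = (n + g + δ)·k, i.e. s·k^α = (n + g + δ)·k.
Dividing both sides by k: k^(1−α) = s / (n + g + δ).
k^0.5 = 0.27 / (0.006 + 0.022 + 0.063) = 0.27 / 0.091 = 2.9670
k* = 2.9670^(1/0.5) ≈ 8.8031
y* = (k*)^α = 8.8031^0.5 ≈ 2.9670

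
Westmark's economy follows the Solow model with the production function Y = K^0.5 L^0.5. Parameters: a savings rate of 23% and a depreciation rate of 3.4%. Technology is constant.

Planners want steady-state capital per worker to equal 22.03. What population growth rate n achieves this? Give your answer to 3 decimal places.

In steady state, investment equals break-even investment: s·k^α = (n + δ)·k.
So s / (n + δ) = (k*)^(1−α) = 22.03^0.5 = 4.6936.
Therefore n + δ = s / 4.6936 = 0.23 / 4.6936 = 0.0490, so n = 0.0490 − 0.034 = 0.0150.

n ≈ 0.015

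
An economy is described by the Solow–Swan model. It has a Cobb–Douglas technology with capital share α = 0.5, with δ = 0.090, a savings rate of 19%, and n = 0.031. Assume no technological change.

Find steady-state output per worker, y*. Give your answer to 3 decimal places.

At the steady state, Δk = 0, so s·k^α = (n + δ)·k.
Rearranging, k^(1−α) = s / (n + δ).
k^0.5 = 0.19 / (0.031 + 0.090) = 0.19 / 0.121 = 1.5702
k* = 1.5702^(1/0.5) ≈ 2.4655
y* = (k*)^α = 2.4655^0.5 ≈ 1.5702

y* = 1.570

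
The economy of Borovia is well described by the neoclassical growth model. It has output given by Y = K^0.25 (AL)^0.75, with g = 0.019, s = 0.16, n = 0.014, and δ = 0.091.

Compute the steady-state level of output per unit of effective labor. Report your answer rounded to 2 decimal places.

y* = 1.09

At the steady state, Δk = 0, so s·k^α = (n + g + δ)·k.
Rearranging, k^(1−α) = s / (n + g + δ).
k^0.75 = 0.16 / (0.014 + 0.019 + 0.091) = 0.16 / 0.124 = 1.2903
k* = 1.2903^(1/0.75) ≈ 1.4047
y* = (k*)^α = 1.4047^0.25 ≈ 1.0887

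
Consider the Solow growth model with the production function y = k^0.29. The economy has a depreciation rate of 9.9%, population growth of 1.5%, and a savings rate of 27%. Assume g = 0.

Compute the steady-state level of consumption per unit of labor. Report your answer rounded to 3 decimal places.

Steady state requires s·f(k) = (n + δ)·k, i.e. s·k^α = (n + δ)·k.
Rearranging, k^(1−α) = s / (n + δ).
k^0.71 = 0.27 / (0.015 + 0.099) = 0.27 / 0.114 = 2.3684
k* = 2.3684^(1/0.71) ≈ 3.3682
y* = (k*)^α = 3.3682^0.29 ≈ 1.4221
c* = (1 − s)·y* = (1 − 0.27) × 1.4221 ≈ 1.0381

c* ≈ 1.038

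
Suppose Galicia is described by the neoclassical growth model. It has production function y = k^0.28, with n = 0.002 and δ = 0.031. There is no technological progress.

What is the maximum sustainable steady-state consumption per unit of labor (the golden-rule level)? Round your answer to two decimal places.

c_gold ≈ 1.65

At the golden rule, f'(k) = n + δ, so α·k^(α−1) = n + δ and k_gold = (α/(n + δ))^(1/(1−α)).
k_gold = (0.28/0.033)^(1/0.72) = 8.4848^1.3889 ≈ 19.4890
c_gold = f(k_gold) − (n + δ)·k_gold = 2.2969 − 0.033×19.4890 ≈ 1.6538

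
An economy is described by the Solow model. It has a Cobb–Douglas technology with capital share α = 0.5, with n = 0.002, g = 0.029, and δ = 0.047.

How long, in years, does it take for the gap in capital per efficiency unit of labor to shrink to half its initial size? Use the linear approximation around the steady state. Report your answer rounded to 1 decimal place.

Near the steady state the convergence rate is λ = (1 − α)(n + g + δ).
λ = (1 − 0.5) × 0.078 = 0.5 × 0.078 = 0.0390
Half-life = ln 2 / λ = 0.6931 / 0.0390 ≈ 17.77 years

t_½ ≈ 17.8 years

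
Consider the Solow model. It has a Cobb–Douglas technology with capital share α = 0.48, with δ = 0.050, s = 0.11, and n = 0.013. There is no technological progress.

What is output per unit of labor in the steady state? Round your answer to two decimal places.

Steady state requires s·f(k) = (n + δ)·k, i.e. s·k^α = (n + δ)·k.
Rearranging, k^(1−α) = s / (n + δ).
k^0.52 = 0.11 / (0.013 + 0.050) = 0.11 / 0.063 = 1.7460
k* = 1.7460^(1/0.52) ≈ 2.9206
y* = (k*)^α = 2.9206^0.48 ≈ 1.6727

y* = 1.67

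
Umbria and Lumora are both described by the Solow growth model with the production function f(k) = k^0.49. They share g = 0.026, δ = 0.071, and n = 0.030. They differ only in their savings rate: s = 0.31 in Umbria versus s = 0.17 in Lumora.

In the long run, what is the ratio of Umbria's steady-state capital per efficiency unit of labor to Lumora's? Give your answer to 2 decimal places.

k*_U / k*_L ≈ 3.25

Steady-state k* = [s/(n + g + δ)]^(1/(1−α)), so the ratio is [ (s_U/(n + g + δ)_U) / (s_L/(n + g + δ)_L) ]^1.9608.
s_U/(n + g + δ)_U = 0.31/0.127 = 2.4409; s_L/(n + g + δ)_L = 0.17/0.127 = 1.3386.
Ratio = (2.4409/1.3386)^1.9608 = 1.8235^1.9608 ≈ 3.2478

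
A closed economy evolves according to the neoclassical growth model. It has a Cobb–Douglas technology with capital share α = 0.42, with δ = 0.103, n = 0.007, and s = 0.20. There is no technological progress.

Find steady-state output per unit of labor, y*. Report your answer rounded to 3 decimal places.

y* ≈ 1.542

At the steady state, Δk = 0, so s·k^α = (n + δ)·k.
Rearranging, k^(1−α) = s / (n + δ).
k^0.58 = 0.20 / (0.007 + 0.103) = 0.20 / 0.110 = 1.8182
k* = 1.8182^(1/0.58) ≈ 2.8032
y* = (k*)^α = 2.8032^0.42 ≈ 1.5418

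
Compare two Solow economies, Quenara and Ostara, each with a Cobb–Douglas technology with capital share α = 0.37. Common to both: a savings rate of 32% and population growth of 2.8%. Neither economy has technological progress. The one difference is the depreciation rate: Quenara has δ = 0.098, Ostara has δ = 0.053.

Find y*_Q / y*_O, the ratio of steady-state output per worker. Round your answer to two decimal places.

y*_Q / y*_O ≈ 0.77

Steady-state y* = [s/(n + δ)]^(α/(1−α)), so the ratio is [ (s_Q/(n + δ)_Q) / (s_O/(n + δ)_O) ]^0.5873.
s_Q/(n + δ)_Q = 0.32/0.126 = 2.5397; s_O/(n + δ)_O = 0.32/0.081 = 3.9506.
Ratio = (2.5397/3.9506)^0.5873 = 0.6429^0.5873 ≈ 0.7715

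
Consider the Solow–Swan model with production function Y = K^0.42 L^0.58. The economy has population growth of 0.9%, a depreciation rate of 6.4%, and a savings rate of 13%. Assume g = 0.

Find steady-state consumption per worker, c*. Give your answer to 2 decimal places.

In steady state, investment equals break-even investment: s·k^α = (n + δ)·k.
Dividing both sides by k: k^(1−α) = s / (n + δ).
k^0.58 = 0.13 / (0.009 + 0.064) = 0.13 / 0.073 = 1.7808
k* = 1.7808^(1/0.58) ≈ 2.7046
y* = (k*)^α = 2.7046^0.42 ≈ 1.5187
c* = (1 − s)·y* = (1 − 0.13) × 1.5187 ≈ 1.3213

c* ≈ 1.32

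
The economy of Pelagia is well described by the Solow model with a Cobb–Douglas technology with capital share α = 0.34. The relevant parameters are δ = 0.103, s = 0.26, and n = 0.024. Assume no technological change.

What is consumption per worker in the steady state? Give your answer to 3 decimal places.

In steady state, investment equals break-even investment: s·k^α = (n + δ)·k.
Dividing both sides by k: k^(1−α) = s / (n + δ).
k^0.66 = 0.26 / (0.024 + 0.103) = 0.26 / 0.127 = 2.0472
k* = 2.0472^(1/0.66) ≈ 2.9611
y* = (k*)^α = 2.9611^0.34 ≈ 1.4464
c* = (1 − s)·y* = (1 − 0.26) × 1.4464 ≈ 1.0703

c* ≈ 1.070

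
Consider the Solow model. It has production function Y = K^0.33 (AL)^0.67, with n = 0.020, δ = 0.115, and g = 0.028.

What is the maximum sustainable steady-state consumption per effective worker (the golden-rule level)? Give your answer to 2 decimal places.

At the golden rule, f'(k) = n + g + δ, so α·k^(α−1) = n + g + δ and k_gold = (α/(n + g + δ))^(1/(1−α)).
k_gold = (0.33/0.163)^(1/0.67) = 2.0245^1.4925 ≈ 2.8654
c_gold = f(k_gold) − (n + g + δ)·k_gold = 1.4154 − 0.163×2.8654 ≈ 0.9483

c_gold ≈ 0.95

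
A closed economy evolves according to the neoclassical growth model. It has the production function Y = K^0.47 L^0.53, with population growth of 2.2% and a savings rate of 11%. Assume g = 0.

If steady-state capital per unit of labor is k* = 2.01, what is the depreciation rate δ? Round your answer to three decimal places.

At the steady state, Δk = 0, so s·k^α = (n + δ)·k.
So s / (n + δ) = (k*)^(1−α) = 2.01^0.53 = 1.4478.
Therefore n + δ = s / 1.4478 = 0.11 / 1.4478 = 0.0760, so δ = 0.0760 − 0.022 = 0.0540.

δ ≈ 0.054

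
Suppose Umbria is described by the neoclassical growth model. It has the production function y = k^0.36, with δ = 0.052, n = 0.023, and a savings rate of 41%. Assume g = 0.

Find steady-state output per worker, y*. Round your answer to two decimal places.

y* = 2.60

Steady state requires s·f(k) = (n + δ)·k, i.e. s·k^α = (n + δ)·k.
Rearranging, k^(1−α) = s / (n + δ).
k^0.64 = 0.41 / (0.023 + 0.052) = 0.41 / 0.075 = 5.4667
k* = 5.4667^(1/0.64) ≈ 14.2133
y* = (k*)^α = 14.2133^0.36 ≈ 2.6000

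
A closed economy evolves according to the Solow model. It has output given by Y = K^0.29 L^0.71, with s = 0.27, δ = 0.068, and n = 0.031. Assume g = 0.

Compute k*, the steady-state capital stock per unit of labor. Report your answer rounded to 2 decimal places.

k* ≈ 4.11

At the steady state, Δk = 0, so s·k^α = (n + δ)·k.
Dividing both sides by k: k^(1−α) = s / (n + δ).
k^0.71 = 0.27 / (0.031 + 0.068) = 0.27 / 0.099 = 2.7273
k* = 2.7273^(1/0.71) ≈ 4.1087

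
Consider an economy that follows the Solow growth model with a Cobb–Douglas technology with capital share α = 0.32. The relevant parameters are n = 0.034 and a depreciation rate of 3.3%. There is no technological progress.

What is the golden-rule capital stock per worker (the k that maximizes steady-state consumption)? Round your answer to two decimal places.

The golden rule sets f'(k) = n + δ, i.e. α·k^(α−1) = n + δ.
So k^(1−α) = α / (n + δ) = 0.32 / 0.067 = 4.7761.
k_gold = 4.7761^(1/0.68) ≈ 9.9687

k_gold ≈ 9.97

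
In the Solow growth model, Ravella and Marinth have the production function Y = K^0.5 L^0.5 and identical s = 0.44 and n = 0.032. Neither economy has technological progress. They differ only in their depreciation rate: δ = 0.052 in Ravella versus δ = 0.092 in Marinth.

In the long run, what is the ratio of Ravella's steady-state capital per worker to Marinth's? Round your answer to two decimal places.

Steady-state k* = [s/(n + δ)]^(1/(1−α)), so the ratio is [ (s_R/(n + δ)_R) / (s_M/(n + δ)_M) ]^2.
s_R/(n + δ)_R = 0.44/0.084 = 5.2381; s_M/(n + δ)_M = 0.44/0.124 = 3.5484.
Ratio = (5.2381/3.5484)^2 = 1.4762^2 ≈ 2.1792

k*_R / k*_M ≈ 2.18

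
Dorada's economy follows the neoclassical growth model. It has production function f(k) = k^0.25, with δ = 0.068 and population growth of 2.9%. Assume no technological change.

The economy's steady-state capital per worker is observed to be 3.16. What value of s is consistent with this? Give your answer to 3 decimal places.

s ≈ 0.230

In steady state, investment equals break-even investment: s·k^α = (n + δ)·k.
So s / (n + δ) = (k*)^(1−α) = 3.16^0.75 = 2.3701.
Therefore s = 2.3701 × (n + δ) = 2.3701 × 0.097 = 0.2299.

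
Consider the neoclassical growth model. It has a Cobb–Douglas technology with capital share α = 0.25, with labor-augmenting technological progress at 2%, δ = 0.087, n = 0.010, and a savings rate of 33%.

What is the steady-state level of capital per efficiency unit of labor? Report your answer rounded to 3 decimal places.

k* ≈ 3.985

Steady state requires s·f(k) = (n + g + δ)·k, i.e. s·k^α = (n + g + δ)·k.
Rearranging, k^(1−α) = s / (n + g + δ).
k^0.75 = 0.33 / (0.010 + 0.020 + 0.087) = 0.33 / 0.117 = 2.8205
k* = 2.8205^(1/0.75) ≈ 3.9851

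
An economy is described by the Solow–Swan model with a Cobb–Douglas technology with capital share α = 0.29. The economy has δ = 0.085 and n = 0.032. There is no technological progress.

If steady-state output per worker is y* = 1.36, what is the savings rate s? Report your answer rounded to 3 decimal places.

Steady state requires s·f(k) = (n + δ)·k, i.e. s·k^α = (n + δ)·k.
Since y* = [s/(n + δ)]^(α/(1−α)), we have s/(n + δ) = (y*)^((1−α)/α) = 1.36^2.4483 = 2.1230.
Therefore s = 2.1230 × (n + δ) = 2.1230 × 0.117 = 0.2484.

s ≈ 0.248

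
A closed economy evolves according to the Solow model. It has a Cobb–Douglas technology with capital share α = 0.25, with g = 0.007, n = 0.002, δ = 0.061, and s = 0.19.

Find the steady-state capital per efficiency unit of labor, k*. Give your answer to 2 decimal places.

k* = 3.79

Steady state requires s·f(k) = (n + g + δ)·k, i.e. s·k^α = (n + g + δ)·k.
Rearranging, k^(1−α) = s / (n + g + δ).
k^0.75 = 0.19 / (0.002 + 0.007 + 0.061) = 0.19 / 0.070 = 2.7143
k* = 2.7143^(1/0.75) ≈ 3.7863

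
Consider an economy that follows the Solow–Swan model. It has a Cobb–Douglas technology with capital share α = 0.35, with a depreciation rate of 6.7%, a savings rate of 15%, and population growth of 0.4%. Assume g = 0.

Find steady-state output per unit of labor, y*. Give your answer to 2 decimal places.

In steady state, investment equals break-even investment: s·k^α = (n + δ)·k.
Rearranging, k^(1−α) = s / (n + δ).
k^0.65 = 0.15 / (0.004 + 0.067) = 0.15 / 0.071 = 2.1127
k* = 2.1127^(1/0.65) ≈ 3.1605
y* = (k*)^α = 3.1605^0.35 ≈ 1.4959

y* = 1.50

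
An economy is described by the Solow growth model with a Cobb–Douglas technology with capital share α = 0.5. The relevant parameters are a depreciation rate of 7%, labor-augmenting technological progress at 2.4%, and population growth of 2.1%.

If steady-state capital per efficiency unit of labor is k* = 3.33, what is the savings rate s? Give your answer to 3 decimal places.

At the steady state, Δk = 0, so s·k^α = (n + g + δ)·k.
So s / (n + g + δ) = (k*)^(1−α) = 3.33^0.5 = 1.8248.
Therefore s = 1.8248 × (n + g + δ) = 1.8248 × 0.115 = 0.2099.

s ≈ 0.210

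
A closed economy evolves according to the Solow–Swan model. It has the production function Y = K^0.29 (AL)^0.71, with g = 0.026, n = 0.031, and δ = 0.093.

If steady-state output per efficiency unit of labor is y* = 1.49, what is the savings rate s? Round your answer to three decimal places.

s ≈ 0.398

In steady state, investment equals break-even investment: s·k^α = (n + g + δ)·k.
Since y* = [s/(n + g + δ)]^(α/(1−α)), we have s/(n + g + δ) = (y*)^((1−α)/α) = 1.49^2.4483 = 2.6547.
Therefore s = 2.6547 × (n + g + δ) = 2.6547 × 0.150 = 0.3982.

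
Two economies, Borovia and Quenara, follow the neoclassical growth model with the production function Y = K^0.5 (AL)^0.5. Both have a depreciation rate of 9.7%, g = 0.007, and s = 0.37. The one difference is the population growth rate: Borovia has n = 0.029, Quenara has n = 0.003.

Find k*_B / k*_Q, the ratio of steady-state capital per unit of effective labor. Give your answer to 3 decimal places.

k*_B / k*_Q ≈ 0.647

Steady-state k* = [s/(n + g + δ)]^(1/(1−α)), so the ratio is [ (s_B/(n + g + δ)_B) / (s_Q/(n + g + δ)_Q) ]^2.
s_B/(n + g + δ)_B = 0.37/0.133 = 2.7820; s_Q/(n + g + δ)_Q = 0.37/0.107 = 3.4579.
Ratio = (2.7820/3.4579)^2 = 0.8045^2 ≈ 0.6472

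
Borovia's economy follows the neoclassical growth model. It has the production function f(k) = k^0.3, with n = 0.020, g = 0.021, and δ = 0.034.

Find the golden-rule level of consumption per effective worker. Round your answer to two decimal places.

At the golden rule, f'(k) = n + g + δ, so α·k^(α−1) = n + g + δ and k_gold = (α/(n + g + δ))^(1/(1−α)).
k_gold = (0.3/0.075)^(1/0.7) = 4.0000^1.4286 ≈ 7.2461
c_gold = f(k_gold) − (n + g + δ)·k_gold = 1.8115 − 0.075×7.2461 ≈ 1.2680

c_gold ≈ 1.27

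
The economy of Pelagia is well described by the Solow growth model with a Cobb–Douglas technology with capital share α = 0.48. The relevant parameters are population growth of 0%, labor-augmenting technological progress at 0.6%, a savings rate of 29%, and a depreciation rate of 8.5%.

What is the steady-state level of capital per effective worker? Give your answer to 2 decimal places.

At the steady state, Δk = 0, so s·k^α = (n + g + δ)·k.
Rearranging, k^(1−α) = s / (n + g + δ).
k^0.52 = 0.29 / (0.000 + 0.006 + 0.085) = 0.29 / 0.091 = 3.1868
k* = 3.1868^(1/0.52) ≈ 9.2895

k* ≈ 9.29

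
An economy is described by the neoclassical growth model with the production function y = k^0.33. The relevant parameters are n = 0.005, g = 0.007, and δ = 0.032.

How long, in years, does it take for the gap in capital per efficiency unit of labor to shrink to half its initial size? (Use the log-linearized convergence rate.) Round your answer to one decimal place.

Near the steady state the convergence rate is λ = (1 − α)(n + g + δ).
λ = (1 − 0.33) × 0.044 = 0.67 × 0.044 = 0.02948
Half-life = ln 2 / λ = 0.6931 / 0.02948 ≈ 23.51 years

half-life ≈ 23.5 years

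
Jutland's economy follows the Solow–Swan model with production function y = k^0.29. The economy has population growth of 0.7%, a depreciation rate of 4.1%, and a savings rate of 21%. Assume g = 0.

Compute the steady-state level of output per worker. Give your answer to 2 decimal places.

y* = 1.83

At the steady state, Δk = 0, so s·k^α = (n + δ)·k.
Dividing both sides by k: k^(1−α) = s / (n + δ).
k^0.71 = 0.21 / (0.007 + 0.041) = 0.21 / 0.048 = 4.3750
k* = 4.3750^(1/0.71) ≈ 7.9944
y* = (k*)^α = 7.9944^0.29 ≈ 1.8273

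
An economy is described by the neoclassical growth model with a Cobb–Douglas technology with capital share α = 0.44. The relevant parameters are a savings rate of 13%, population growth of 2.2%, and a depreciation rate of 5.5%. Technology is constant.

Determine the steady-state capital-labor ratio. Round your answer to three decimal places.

k* ≈ 2.548

In steady state, investment equals break-even investment: s·k^α = (n + δ)·k.
Rearranging, k^(1−α) = s / (n + δ).
k^0.56 = 0.13 / (0.022 + 0.055) = 0.13 / 0.077 = 1.6883
k* = 1.6883^(1/0.56) ≈ 2.5478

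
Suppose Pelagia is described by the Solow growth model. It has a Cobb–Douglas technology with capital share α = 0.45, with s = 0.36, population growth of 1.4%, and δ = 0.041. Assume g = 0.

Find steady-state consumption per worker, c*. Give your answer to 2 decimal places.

In steady state, investment equals break-even investment: s·k^α = (n + δ)·k.
Dividing both sides by k: k^(1−α) = s / (n + δ).
k^0.55 = 0.36 / (0.014 + 0.041) = 0.36 / 0.055 = 6.5455
k* = 6.5455^(1/0.55) ≈ 30.4462
y* = (k*)^α = 30.4462^0.45 ≈ 4.6515
c* = (1 − s)·y* = (1 − 0.36) × 4.6515 ≈ 2.9770

c* = 2.98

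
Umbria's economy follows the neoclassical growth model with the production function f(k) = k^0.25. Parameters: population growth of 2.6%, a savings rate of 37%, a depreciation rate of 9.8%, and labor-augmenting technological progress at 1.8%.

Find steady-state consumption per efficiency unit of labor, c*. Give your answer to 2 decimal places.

c* = 0.87

In steady state, investment equals break-even investment: s·k^α = (n + g + δ)·k.
Rearranging, k^(1−α) = s / (n + g + δ).
k^0.75 = 0.37 / (0.026 + 0.018 + 0.098) = 0.37 / 0.142 = 2.6056
k* = 2.6056^(1/0.75) ≈ 3.5854
y* = (k*)^α = 3.5854^0.25 ≈ 1.3761
c* = (1 − s)·y* = (1 − 0.37) × 1.3761 ≈ 0.8669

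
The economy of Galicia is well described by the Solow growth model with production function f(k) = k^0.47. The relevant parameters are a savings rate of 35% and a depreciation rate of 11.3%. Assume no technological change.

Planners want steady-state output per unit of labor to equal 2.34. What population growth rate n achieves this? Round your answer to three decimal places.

At the steady state, Δk = 0, so s·k^α = (n + δ)·k.
Since y* = [s/(n + δ)]^(α/(1−α)), we have s/(n + δ) = (y*)^((1−α)/α) = 2.34^1.1277 = 2.6083.
Therefore n + δ = s / 2.6083 = 0.35 / 2.6083 = 0.1342, so n = 0.1342 − 0.113 = 0.0212.

n ≈ 0.021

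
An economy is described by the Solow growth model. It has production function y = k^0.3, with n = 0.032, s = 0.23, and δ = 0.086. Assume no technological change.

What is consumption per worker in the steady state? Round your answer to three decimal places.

At the steady state, Δk = 0, so s·k^α = (n + δ)·k.
Dividing both sides by k: k^(1−α) = s / (n + δ).
k^0.7 = 0.23 / (0.032 + 0.086) = 0.23 / 0.118 = 1.9492
k* = 1.9492^(1/0.7) ≈ 2.5947
y* = (k*)^α = 2.5947^0.3 ≈ 1.3311
c* = (1 − s)·y* = (1 − 0.23) × 1.3311 ≈ 1.0249

c* ≈ 1.025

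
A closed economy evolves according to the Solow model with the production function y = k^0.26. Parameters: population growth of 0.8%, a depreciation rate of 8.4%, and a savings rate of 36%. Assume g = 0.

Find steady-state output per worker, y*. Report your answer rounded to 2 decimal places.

y* = 1.62

In steady state, investment equals break-even investment: s·k^α = (n + δ)·k.
Dividing both sides by k: k^(1−α) = s / (n + δ).
k^0.74 = 0.36 / (0.008 + 0.084) = 0.36 / 0.092 = 3.9130
k* = 3.9130^(1/0.74) ≈ 6.3196
y* = (k*)^α = 6.3196^0.26 ≈ 1.6150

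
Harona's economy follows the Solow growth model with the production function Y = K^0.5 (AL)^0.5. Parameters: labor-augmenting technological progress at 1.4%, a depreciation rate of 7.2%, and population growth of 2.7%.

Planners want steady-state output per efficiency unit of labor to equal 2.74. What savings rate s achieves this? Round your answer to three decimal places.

In steady state, investment equals break-even investment: s·k^α = (n + g + δ)·k.
Since y* = [s/(n + g + δ)]^(α/(1−α)), we have s/(n + g + δ) = (y*)^((1−α)/α) = 2.74^1 = 2.7400.
Therefore s = 2.7400 × (n + g + δ) = 2.7400 × 0.113 = 0.3096.

s ≈ 0.310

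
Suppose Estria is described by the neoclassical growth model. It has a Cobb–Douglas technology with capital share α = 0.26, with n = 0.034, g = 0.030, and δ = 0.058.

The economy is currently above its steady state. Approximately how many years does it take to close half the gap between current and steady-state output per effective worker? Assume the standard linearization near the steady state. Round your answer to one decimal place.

Near the steady state the convergence rate is λ = (1 − α)(n + g + δ).
λ = (1 − 0.26) × 0.122 = 0.74 × 0.122 = 0.09028
Half-life = ln 2 / λ = 0.6931 / 0.09028 ≈ 7.68 years

about 7.7 years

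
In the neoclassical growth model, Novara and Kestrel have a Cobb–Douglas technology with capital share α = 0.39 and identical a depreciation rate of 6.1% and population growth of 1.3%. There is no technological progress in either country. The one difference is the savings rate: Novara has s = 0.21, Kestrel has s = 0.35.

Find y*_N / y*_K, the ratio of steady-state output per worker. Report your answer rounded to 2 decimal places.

ratio ≈ 0.72

Steady-state y* = [s/(n + δ)]^(α/(1−α)), so the ratio is [ (s_N/(n + δ)_N) / (s_K/(n + δ)_K) ]^0.6393.
s_N/(n + δ)_N = 0.21/0.074 = 2.8378; s_K/(n + δ)_K = 0.35/0.074 = 4.7297.
Ratio = (2.8378/4.7297)^0.6393 = 0.6000^0.6393 ≈ 0.7214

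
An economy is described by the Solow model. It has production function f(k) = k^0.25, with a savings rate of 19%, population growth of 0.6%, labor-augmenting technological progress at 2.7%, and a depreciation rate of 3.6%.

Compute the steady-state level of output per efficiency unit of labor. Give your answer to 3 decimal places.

Steady state requires s·f(k) = (n + g + δ)·k, i.e. s·k^α = (n + g + δ)·k.
Rearranging, k^(1−α) = s / (n + g + δ).
k^0.75 = 0.19 / (0.006 + 0.027 + 0.036) = 0.19 / 0.069 = 2.7536
k* = 2.7536^(1/0.75) ≈ 3.8595
y* = (k*)^α = 3.8595^0.25 ≈ 1.4016

y* ≈ 1.402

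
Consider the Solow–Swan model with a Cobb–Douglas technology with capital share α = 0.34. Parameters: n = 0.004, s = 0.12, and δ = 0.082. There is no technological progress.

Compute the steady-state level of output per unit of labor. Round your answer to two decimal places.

Steady state requires s·f(k) = (n + δ)·k, i.e. s·k^α = (n + δ)·k.
Dividing both sides by k: k^(1−α) = s / (n + δ).
k^0.66 = 0.12 / (0.004 + 0.082) = 0.12 / 0.086 = 1.3953
k* = 1.3953^(1/0.66) ≈ 1.6565
y* = (k*)^α = 1.6565^0.34 ≈ 1.1872

y* = 1.19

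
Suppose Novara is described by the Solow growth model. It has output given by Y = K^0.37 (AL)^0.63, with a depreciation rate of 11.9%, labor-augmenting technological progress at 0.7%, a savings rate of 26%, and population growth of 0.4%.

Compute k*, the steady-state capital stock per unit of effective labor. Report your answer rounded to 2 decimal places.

In steady state, investment equals break-even investment: s·k^α = (n + g + δ)·k.
Dividing both sides by k: k^(1−α) = s / (n + g + δ).
k^0.63 = 0.26 / (0.004 + 0.007 + 0.119) = 0.26 / 0.130 = 2.0000
k* = 2.0000^(1/0.63) ≈ 3.0049

k* ≈ 3.00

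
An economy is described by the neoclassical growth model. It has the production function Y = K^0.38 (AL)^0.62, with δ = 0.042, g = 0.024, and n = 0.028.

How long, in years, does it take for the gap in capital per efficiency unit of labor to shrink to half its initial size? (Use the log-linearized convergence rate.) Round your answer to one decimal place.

half-life ≈ 11.9 years

Near the steady state the convergence rate is λ = (1 − α)(n + g + δ).
λ = (1 − 0.38) × 0.094 = 0.62 × 0.094 = 0.05828
Half-life = ln 2 / λ = 0.6931 / 0.05828 ≈ 11.89 years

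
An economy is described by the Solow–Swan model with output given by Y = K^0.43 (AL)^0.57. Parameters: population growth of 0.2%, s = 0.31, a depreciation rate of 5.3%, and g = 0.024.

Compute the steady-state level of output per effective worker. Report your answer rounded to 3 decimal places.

y* = 2.805

In steady state, investment equals break-even investment: s·k^α = (n + g + δ)·k.
Rearranging, k^(1−α) = s / (n + g + δ).
k^0.57 = 0.31 / (0.002 + 0.024 + 0.053) = 0.31 / 0.079 = 3.9241
k* = 3.9241^(1/0.57) ≈ 11.0065
y* = (k*)^α = 11.0065^0.43 ≈ 2.8048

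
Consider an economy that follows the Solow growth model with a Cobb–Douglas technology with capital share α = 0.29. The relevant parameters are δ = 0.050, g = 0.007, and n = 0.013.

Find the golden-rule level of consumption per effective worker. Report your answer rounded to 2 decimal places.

At the golden rule, f'(k) = n + g + δ, so α·k^(α−1) = n + g + δ and k_gold = (α/(n + g + δ))^(1/(1−α)).
k_gold = (0.29/0.070)^(1/0.71) = 4.1429^1.4085 ≈ 7.4041
c_gold = f(k_gold) − (n + g + δ)·k_gold = 1.7871 − 0.070×7.4041 ≈ 1.2688

c_gold ≈ 1.27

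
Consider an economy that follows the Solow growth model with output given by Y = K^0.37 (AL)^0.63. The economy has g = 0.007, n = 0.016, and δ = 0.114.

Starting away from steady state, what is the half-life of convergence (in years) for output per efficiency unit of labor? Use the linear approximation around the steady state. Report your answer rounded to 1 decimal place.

half-life ≈ 8.0 years

Near the steady state the convergence rate is λ = (1 − α)(n + g + δ).
λ = (1 − 0.37) × 0.137 = 0.63 × 0.137 = 0.08631
Half-life = ln 2 / λ = 0.6931 / 0.08631 ≈ 8.03 years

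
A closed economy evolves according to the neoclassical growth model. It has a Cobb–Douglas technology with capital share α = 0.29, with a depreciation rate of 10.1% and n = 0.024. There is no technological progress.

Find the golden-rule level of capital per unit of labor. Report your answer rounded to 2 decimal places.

The golden rule sets f'(k) = n + δ, i.e. α·k^(α−1) = n + δ.
So k^(1−α) = α / (n + δ) = 0.29 / 0.125 = 2.3200.
k_gold = 2.3200^(1/0.71) ≈ 3.2717

k_gold ≈ 3.27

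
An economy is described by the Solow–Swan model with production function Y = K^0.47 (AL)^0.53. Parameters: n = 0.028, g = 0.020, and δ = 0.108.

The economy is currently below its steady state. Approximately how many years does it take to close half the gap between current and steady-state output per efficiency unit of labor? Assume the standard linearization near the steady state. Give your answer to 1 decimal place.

Near the steady state the convergence rate is λ = (1 − α)(n + g + δ).
λ = (1 − 0.47) × 0.156 = 0.53 × 0.156 = 0.08268
Half-life = ln 2 / λ = 0.6931 / 0.08268 ≈ 8.38 years

t_½ ≈ 8.4 years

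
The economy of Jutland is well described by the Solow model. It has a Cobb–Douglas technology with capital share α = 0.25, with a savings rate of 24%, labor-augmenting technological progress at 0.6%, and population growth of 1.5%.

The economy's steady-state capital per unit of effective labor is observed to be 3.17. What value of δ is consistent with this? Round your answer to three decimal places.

At the steady state, Δk = 0, so s·k^α = (n + g + δ)·k.
So s / (n + g + δ) = (k*)^(1−α) = 3.17^0.75 = 2.3757.
Therefore n + g + δ = s / 2.3757 = 0.24 / 2.3757 = 0.1010, so δ = 0.1010 − 0.021 = 0.0800.

δ ≈ 0.080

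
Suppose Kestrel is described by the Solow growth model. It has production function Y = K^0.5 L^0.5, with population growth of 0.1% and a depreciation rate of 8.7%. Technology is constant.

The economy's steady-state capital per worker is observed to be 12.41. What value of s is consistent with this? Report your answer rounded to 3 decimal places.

s ≈ 0.310

At the steady state, Δk = 0, so s·k^α = (n + δ)·k.
So s / (n + δ) = (k*)^(1−α) = 12.41^0.5 = 3.5228.
Therefore s = 3.5228 × (n + δ) = 3.5228 × 0.088 = 0.3100.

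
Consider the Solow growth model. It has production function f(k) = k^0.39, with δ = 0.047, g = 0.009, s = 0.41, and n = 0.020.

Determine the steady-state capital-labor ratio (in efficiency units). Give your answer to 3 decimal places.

At the steady state, Δk = 0, so s·k^α = (n + g + δ)·k.
Rearranging, k^(1−α) = s / (n + g + δ).
k^0.61 = 0.41 / (0.020 + 0.009 + 0.047) = 0.41 / 0.076 = 5.3947
k* = 5.3947^(1/0.61) ≈ 15.8470

k* ≈ 15.847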